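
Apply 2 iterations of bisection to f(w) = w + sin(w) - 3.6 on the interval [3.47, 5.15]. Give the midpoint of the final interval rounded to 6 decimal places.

4.520000

f(3.470000) = -0.452536, f(5.150000) = 0.644233 (opposite signs)
step 1: m = 4.310000, f(m) = -0.210128 < 0 → root in [4.310000, 5.150000]
step 2: m = 4.730000, f(m) = 0.130155 > 0 → root in [4.310000, 4.730000]
Midpoint of [4.310000, 4.730000] = 4.520000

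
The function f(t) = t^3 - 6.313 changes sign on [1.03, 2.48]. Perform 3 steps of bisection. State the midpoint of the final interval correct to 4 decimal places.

1.8456

f(1.030000) = -5.220273, f(2.480000) = 8.939992 (opposite signs)
step 1: m = 1.755000, f(m) = -0.907556 < 0 → root in [1.755000, 2.480000]
step 2: m = 2.117500, f(m) = 3.181460 > 0 → root in [1.755000, 2.117500]
step 3: m = 1.936250, f(m) = 0.946125 > 0 → root in [1.755000, 1.936250]
Midpoint of [1.755000, 1.936250] = 1.845625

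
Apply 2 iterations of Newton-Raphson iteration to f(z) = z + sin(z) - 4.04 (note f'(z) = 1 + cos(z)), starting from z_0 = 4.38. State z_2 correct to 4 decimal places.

z_0 = 4.380000: f = -0.605266, f' = 0.673698 → z_1 = 4.380000 - (-0.605266)/(0.673698) = 5.278423
z_1 = 5.278423: f = 0.394388, f' = 1.536289 → z_2 = 5.278423 - (0.394388)/(1.536289) = 5.021708

5.0217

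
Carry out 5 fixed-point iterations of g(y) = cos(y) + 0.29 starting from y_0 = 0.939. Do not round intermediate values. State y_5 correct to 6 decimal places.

y_1 = g(0.939000) = 0.880595
y_2 = g(0.880595) = 0.926692
y_3 = g(0.926692) = 0.890482
y_4 = g(0.890482) = 0.919037
y_5 = g(0.919037) = 0.896586

0.896586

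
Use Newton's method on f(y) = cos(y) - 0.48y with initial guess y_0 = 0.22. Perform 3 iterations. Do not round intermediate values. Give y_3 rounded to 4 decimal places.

Newton update: y ← y − f(y)/f'(y).
f'(y) = -sin(y) - 0.48
y_0 = 0.220000: f = 0.870297, f' = -0.698230 → y_1 = 0.220000 - (0.870297)/(-0.698230) = 1.466434
y_1 = 1.466434: f = -0.599716, f' = -1.474559 → y_2 = 1.466434 - (-0.599716)/(-1.474559) = 1.059726
y_2 = 1.059726: f = -0.019557, f' = -1.352221 → y_3 = 1.059726 - (-0.019557)/(-1.352221) = 1.045263

1.0453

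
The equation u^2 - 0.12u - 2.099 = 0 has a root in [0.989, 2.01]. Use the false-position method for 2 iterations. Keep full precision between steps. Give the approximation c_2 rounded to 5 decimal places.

f(0.989000) = -1.239559, f(2.010000) = 1.699900
step 1: c = 1.419552, f(c) = -0.254219 < 0 → new bracket [1.419552, 2.010000]
step 2: c = 1.496366, f(c) = -0.039454 < 0 → new bracket [1.496366, 2.010000]

1.49637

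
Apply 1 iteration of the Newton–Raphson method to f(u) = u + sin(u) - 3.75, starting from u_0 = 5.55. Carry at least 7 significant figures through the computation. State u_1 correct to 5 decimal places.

4.90127

f'(u) = 1 + cos(u)
u_0 = 5.550000: f = 1.130760, f' = 1.743046 → u_1 = 5.550000 - (1.130760)/(1.743046) = 4.901274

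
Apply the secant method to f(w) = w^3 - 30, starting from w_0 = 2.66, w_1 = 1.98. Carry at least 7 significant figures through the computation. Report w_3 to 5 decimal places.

f(w_0) = -11.178904, f(w_1) = -22.237608
w_2 = 1.980000 - (-22.237608)·(1.980000 - 2.660000)/(-22.237608 - (-11.178904)) = 3.347391; f(w_2) = 7.507608
w_3 = 3.347391 - (7.507608)·(3.347391 - 1.980000)/(7.507608 - (-22.237608)) = 3.002265; f(w_3) = -2.938786

3.00227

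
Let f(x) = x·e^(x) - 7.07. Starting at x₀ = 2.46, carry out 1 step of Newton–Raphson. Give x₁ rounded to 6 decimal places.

1.923591

f'(x) = (x + 1)·e^(x)
x_0 = 2.460000: f = 21.723836, f' = 40.498648 → x_1 = 2.460000 - (21.723836)/(40.498648) = 1.923591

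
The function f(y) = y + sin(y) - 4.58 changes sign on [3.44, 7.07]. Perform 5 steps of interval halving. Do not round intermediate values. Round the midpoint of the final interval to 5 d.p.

5.42516

f(3.440000) = -1.433998, f(7.070000) = 3.198108 (opposite signs)
step 1: m = 5.255000, f(m) = -0.181363 < 0 → root in [5.255000, 7.070000]
step 2: m = 6.162500, f(m) = 1.462107 > 0 → root in [5.255000, 6.162500]
step 3: m = 5.708750, f(m) = 0.585389 > 0 → root in [5.255000, 5.708750]
step 4: m = 5.481875, f(m) = 0.183607 > 0 → root in [5.255000, 5.481875]
step 5: m = 5.368438, f(m) = -0.003971 < 0 → root in [5.368438, 5.481875]
Midpoint of [5.368438, 5.481875] = 5.425156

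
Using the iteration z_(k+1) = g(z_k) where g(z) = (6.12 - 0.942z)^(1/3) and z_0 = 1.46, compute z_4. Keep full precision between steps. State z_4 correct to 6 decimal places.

z_1 = g(1.460000) = 1.680360
z_2 = g(1.680360) = 1.655488
z_3 = g(1.655488) = 1.658333
z_4 = g(1.658333) = 1.658008

1.658008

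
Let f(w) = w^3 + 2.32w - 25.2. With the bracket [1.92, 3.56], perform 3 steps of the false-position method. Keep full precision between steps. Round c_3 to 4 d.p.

False-position update: c = (a·f(b) − b·f(a))/(f(b) − f(a)); replace the endpoint whose sign matches f(c).
f(1.920000) = -13.667712, f(3.560000) = 28.177216
step 1: c = 2.455669, f(c) = -4.694394 < 0 → new bracket [2.455669, 3.560000]
step 2: c = 2.613379, f(c) = -1.288240 < 0 → new bracket [2.613379, 3.560000]
step 3: c = 2.654765, f(c) = -0.330743 < 0 → new bracket [2.654765, 3.560000]

2.6548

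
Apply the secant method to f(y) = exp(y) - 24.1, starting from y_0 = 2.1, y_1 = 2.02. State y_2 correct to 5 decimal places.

Secant update: y_(k+1) = y_k − f(y_k)·(y_k − y_(k-1))/(f(y_k) − f(y_(k-1))).
f(y_0) = -15.933830, f(y_1) = -16.561675
y_2 = 2.020000 - (-16.561675)·(2.020000 - 2.100000)/(-16.561675 - (-15.933830)) = 4.130288; f(y_2) = 38.095861

4.13029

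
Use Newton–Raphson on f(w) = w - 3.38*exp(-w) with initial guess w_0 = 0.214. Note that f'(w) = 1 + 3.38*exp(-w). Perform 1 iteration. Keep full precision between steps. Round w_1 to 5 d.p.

w_0 = 0.214000: f = -2.514838, f' = 3.728838 → w_1 = 0.214000 - (-2.514838)/(3.728838) = 0.888429

0.88843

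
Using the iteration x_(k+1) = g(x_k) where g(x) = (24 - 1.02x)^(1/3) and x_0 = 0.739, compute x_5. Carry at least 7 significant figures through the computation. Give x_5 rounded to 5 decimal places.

2.76670

x_1 = g(0.739000) = 2.853979
x_2 = g(2.853979) = 2.762814
x_3 = g(2.762814) = 2.766868
x_4 = g(2.766868) = 2.766688
x_5 = g(2.766688) = 2.766696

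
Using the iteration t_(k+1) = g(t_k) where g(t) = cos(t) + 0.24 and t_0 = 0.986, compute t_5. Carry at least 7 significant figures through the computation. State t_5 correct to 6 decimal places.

t_1 = g(0.986000) = 0.792030
t_2 = g(0.792030) = 0.942402
t_3 = g(0.942402) = 0.827846
t_4 = g(0.827846) = 0.916463
t_5 = g(0.916463) = 0.848630

0.848630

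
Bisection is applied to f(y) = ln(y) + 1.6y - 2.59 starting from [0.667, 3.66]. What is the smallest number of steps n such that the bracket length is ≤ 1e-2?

Initial width b − a = 3.66 − 0.667 = 2.993000.
After n steps the width is (b−a)/2^n; need (b−a)/2^n ≤ 1e-2.
So n ≥ log₂(2.993000/1e-2) = log₂(299.3000) ≈ 8.2254.
Hence n = 9.

9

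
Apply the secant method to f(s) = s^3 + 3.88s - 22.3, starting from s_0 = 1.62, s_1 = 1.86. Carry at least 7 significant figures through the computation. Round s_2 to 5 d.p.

f(s_0) = -11.762872, f(s_1) = -8.648344
s_2 = 1.860000 - (-8.648344)·(1.860000 - 1.620000)/(-8.648344 - (-11.762872)) = 2.526426; f(s_2) = 3.628277

2.52643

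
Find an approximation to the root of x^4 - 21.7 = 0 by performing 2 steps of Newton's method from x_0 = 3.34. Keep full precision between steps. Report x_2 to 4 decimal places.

2.2793

Newton update: x ← x − f(x)/f'(x).
f'(x) = 4x^3
x_0 = 3.340000: f = 102.747411, f' = 149.038816 → x_1 = 3.340000 - (102.747411)/(149.038816) = 2.650600
x_1 = 2.650600: f = 27.660159, f' = 74.489044 → x_2 = 2.650600 - (27.660159)/(74.489044) = 2.279268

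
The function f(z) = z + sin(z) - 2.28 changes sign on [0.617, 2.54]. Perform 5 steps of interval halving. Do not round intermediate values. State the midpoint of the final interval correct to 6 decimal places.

1.308078

f(0.617000) = -1.084409, f(2.540000) = 0.825956 (opposite signs)
step 1: m = 1.578500, f(m) = 0.298470 > 0 → root in [0.617000, 1.578500]
step 2: m = 1.097750, f(m) = -0.292065 < 0 → root in [1.097750, 1.578500]
step 3: m = 1.338125, f(m) = 0.031179 > 0 → root in [1.097750, 1.338125]
step 4: m = 1.217938, f(m) = -0.123674 < 0 → root in [1.217938, 1.338125]
step 5: m = 1.278031, f(m) = -0.044519 < 0 → root in [1.278031, 1.338125]
Midpoint of [1.278031, 1.338125] = 1.308078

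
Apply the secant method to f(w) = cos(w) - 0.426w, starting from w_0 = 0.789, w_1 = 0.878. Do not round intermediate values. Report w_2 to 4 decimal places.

f(w_0) = 0.368441, f(w_1) = 0.264663
w_2 = 0.878000 - (0.264663)·(0.878000 - 0.789000)/(0.264663 - (0.368441)) = 1.104975; f(w_2) = -0.021563

1.1050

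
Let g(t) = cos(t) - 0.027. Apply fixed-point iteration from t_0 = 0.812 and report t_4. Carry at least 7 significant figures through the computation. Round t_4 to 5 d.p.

0.74027

t_1 = g(0.812000) = 0.661048
t_2 = g(0.661048) = 0.762349
t_3 = g(0.762349) = 0.696216
t_4 = g(0.696216) = 0.740275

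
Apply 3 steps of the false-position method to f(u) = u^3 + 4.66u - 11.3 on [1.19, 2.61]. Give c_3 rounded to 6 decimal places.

False-position update: c = (a·f(b) − b·f(a))/(f(b) − f(a)); replace the endpoint whose sign matches f(c).
f(1.190000) = -4.069441, f(2.610000) = 18.642181
step 1: c = 1.444434, f(c) = -1.555287 < 0 → new bracket [1.444434, 2.610000]
step 2: c = 1.534187, f(c) = -0.539625 < 0 → new bracket [1.534187, 2.610000]
step 3: c = 1.564452, f(c) = -0.180641 < 0 → new bracket [1.564452, 2.610000]

1.564452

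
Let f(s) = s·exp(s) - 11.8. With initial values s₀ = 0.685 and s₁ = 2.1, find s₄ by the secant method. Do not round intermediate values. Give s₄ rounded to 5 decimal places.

1.85829

f(s_0) = -10.441116, f(s_1) = 5.348957
s_2 = 2.100000 - (5.348957)·(2.100000 - 0.685000)/(5.348957 - (-10.441116)) = 1.620663; f(s_2) = -3.605219
s_3 = 1.620663 - (-3.605219)·(1.620663 - 2.100000)/(-3.605219 - (5.348957)) = 1.813658; f(s_3) = -0.677123
s_4 = 1.813658 - (-0.677123)·(1.813658 - 1.620663)/(-0.677123 - (-3.605219)) = 1.858288; f(s_4) = 0.116741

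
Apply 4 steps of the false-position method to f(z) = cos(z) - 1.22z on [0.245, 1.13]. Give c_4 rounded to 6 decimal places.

0.651666

False-position update: c = (a·f(b) − b·f(a))/(f(b) − f(a)); replace the endpoint whose sign matches f(c).
f(0.245000) = 0.671237, f(1.130000) = -0.951940
step 1: c = 0.610977, f(c) = 0.073697 > 0 → new bracket [0.610977, 1.130000]
step 2: c = 0.648271, f(c) = 0.006239 > 0 → new bracket [0.648271, 1.130000]
step 3: c = 0.651407, f(c) = 0.000514 > 0 → new bracket [0.651407, 1.130000]
step 4: c = 0.651666, f(c) = 0.000042 > 0 → new bracket [0.651666, 1.130000]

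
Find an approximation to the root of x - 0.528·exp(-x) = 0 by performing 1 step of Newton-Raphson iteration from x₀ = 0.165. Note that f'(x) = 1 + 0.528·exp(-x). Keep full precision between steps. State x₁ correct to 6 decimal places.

Newton update: x ← x − f(x)/f'(x).
x_0 = 0.165000: f = -0.282688, f' = 1.447688 → x_1 = 0.165000 - (-0.282688)/(1.447688) = 0.360269

0.360269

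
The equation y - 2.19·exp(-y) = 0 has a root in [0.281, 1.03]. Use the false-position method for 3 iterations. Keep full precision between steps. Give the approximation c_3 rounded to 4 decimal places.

0.8954

f(0.281000) = -1.372512, f(1.030000) = 0.248155
step 1: c = 0.915314, f(c) = 0.038458 > 0 → new bracket [0.281000, 0.915314]
step 2: c = 0.898025, f(c) = 0.005877 > 0 → new bracket [0.281000, 0.898025]
step 3: c = 0.895394, f(c) = 0.000896 > 0 → new bracket [0.281000, 0.895394]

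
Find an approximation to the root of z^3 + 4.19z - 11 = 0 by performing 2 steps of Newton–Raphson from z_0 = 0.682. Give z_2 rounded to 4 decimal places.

f'(z) = 3z^2 + 4.19
z_0 = 0.682000: f = -7.825205, f' = 5.585372 → z_1 = 0.682000 - (-7.825205)/(5.585372) = 2.083018
z_1 = 2.083018: f = 6.765982, f' = 17.206889 → z_2 = 2.083018 - (6.765982)/(17.206889) = 1.689804

1.6898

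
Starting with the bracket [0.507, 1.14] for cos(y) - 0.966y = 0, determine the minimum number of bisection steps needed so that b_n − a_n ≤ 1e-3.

Initial width b − a = 1.14 − 0.507 = 0.633000.
After n steps the width is (b−a)/2^n; need (b−a)/2^n ≤ 1e-3.
So n ≥ log₂(0.633000/1e-3) = log₂(633.0000) ≈ 9.3061.
Hence n = 10.

10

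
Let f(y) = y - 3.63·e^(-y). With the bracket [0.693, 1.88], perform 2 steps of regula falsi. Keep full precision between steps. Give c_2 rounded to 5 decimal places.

f(0.693000) = -1.122267, f(1.880000) = 1.326098
step 1: c = 1.237090, f(c) = 0.183564 > 0 → new bracket [0.693000, 1.237090]
step 2: c = 1.160606, f(c) = 0.023340 > 0 → new bracket [0.693000, 1.160606]

1.16061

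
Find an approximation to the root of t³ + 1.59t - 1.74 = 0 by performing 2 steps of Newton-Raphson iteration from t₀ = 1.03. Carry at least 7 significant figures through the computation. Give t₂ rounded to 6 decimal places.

0.788185

f'(t) = 3t² + 1.59
t_0 = 1.030000: f = 0.990427, f' = 4.772700 → t_1 = 1.030000 - (0.990427)/(4.772700) = 0.822481
t_1 = 0.822481: f = 0.124132, f' = 3.619424 → t_2 = 0.822481 - (0.124132)/(3.619424) = 0.788185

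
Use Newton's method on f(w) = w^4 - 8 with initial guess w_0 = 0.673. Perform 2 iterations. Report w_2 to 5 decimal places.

5.30515

Newton update: w ← w − f(w)/f'(w).
f'(w) = 4w^3
w_0 = 0.673000: f = -7.794855, f' = 1.219285 → w_1 = 0.673000 - (-7.794855)/(1.219285) = 7.065973
w_1 = 7.065973: f = 2484.802725, f' = 1411.158917 → w_2 = 7.065973 - (2484.802725)/(1411.158917) = 5.305149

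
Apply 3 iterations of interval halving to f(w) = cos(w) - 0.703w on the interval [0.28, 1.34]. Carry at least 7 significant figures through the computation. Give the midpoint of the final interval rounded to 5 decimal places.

f(0.280000) = 0.764215, f(1.340000) = -0.713267 (opposite signs)
step 1: m = 0.810000, f(m) = 0.120068 > 0 → root in [0.810000, 1.340000]
step 2: m = 1.075000, f(m) = -0.279993 < 0 → root in [0.810000, 1.075000]
step 3: m = 0.942500, f(m) = -0.074810 < 0 → root in [0.810000, 0.942500]
Midpoint of [0.810000, 0.942500] = 0.876250

0.87625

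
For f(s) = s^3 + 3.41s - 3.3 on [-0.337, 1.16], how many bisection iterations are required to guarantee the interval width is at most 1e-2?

8

Initial width b − a = 1.16 − -0.337 = 1.497000.
After n steps the width is (b−a)/2^n; need (b−a)/2^n ≤ 1e-2.
So n ≥ log₂(1.497000/1e-2) = log₂(149.7000) ≈ 7.2259.
Hence n = 8.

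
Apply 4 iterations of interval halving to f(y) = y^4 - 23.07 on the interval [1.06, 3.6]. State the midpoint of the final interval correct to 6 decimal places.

f(1.060000) = -21.807523, f(3.600000) = 144.891600 (opposite signs)
step 1: m = 2.330000, f(m) = 6.402955 > 0 → root in [1.060000, 2.330000]
step 2: m = 1.695000, f(m) = -14.815727 < 0 → root in [1.695000, 2.330000]
step 3: m = 2.012500, f(m) = -6.666234 < 0 → root in [2.012500, 2.330000]
step 4: m = 2.171250, f(m) = -0.845125 < 0 → root in [2.171250, 2.330000]
Midpoint of [2.171250, 2.330000] = 2.250625

2.250625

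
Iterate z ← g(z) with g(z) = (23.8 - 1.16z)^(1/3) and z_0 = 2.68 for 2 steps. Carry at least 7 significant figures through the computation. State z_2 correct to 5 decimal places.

z_1 = g(2.680000) = 2.745334
z_2 = g(2.745334) = 2.741978

2.74198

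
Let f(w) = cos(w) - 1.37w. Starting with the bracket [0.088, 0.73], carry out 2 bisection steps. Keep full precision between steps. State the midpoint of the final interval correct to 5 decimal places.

f(0.088000) = 0.875570, f(0.730000) = -0.254926 (opposite signs)
step 1: m = 0.409000, f(m) = 0.357189 > 0 → root in [0.409000, 0.730000]
step 2: m = 0.569500, f(m) = 0.061956 > 0 → root in [0.569500, 0.730000]
Midpoint of [0.569500, 0.730000] = 0.649750

0.64975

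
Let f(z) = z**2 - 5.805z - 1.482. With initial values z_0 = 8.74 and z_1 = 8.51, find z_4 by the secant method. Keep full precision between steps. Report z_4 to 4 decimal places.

6.0625

f(z_0) = 24.169900, f(z_1) = 21.537550
z_2 = 8.510000 - (21.537550)·(8.510000 - 8.740000)/(21.537550 - (24.169900)) = 6.628170; f(z_2) = 3.974107
z_3 = 6.628170 - (3.974107)·(6.628170 - 8.510000)/(3.974107 - (21.537550)) = 6.202365; f(z_3) = 0.982602
z_4 = 6.202365 - (0.982602)·(6.202365 - 6.628170)/(0.982602 - (3.974107)) = 6.062503; f(z_4) = 0.079115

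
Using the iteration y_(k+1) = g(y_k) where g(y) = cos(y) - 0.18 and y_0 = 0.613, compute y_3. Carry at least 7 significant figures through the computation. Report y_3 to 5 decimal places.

y_1 = g(0.613000) = 0.637926
y_2 = g(0.637926) = 0.623333
y_3 = g(0.623333) = 0.631937

0.63194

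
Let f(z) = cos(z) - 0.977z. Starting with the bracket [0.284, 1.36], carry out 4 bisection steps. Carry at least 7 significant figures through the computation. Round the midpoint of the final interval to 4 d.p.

f(0.284000) = 0.682474, f(1.360000) = -1.119481 (opposite signs)
step 1: m = 0.822000, f(m) = -0.122336 < 0 → root in [0.284000, 0.822000]
step 2: m = 0.553000, f(m) = 0.310672 > 0 → root in [0.553000, 0.822000]
step 3: m = 0.687500, f(m) = 0.101147 > 0 → root in [0.687500, 0.822000]
step 4: m = 0.754750, f(m) = -0.008948 < 0 → root in [0.687500, 0.754750]
Midpoint of [0.687500, 0.754750] = 0.721125

0.7211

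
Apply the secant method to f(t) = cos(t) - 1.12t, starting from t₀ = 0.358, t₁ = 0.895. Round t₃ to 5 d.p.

f(t_0) = 0.535639, f(t_1) = -0.376881
t_2 = 0.895000 - (-0.376881)·(0.895000 - 0.358000)/(-0.376881 - (0.535639)) = 0.673213; f(t_2) = 0.027824
t_3 = 0.673213 - (0.027824)·(0.673213 - 0.895000)/(0.027824 - (-0.376881)) = 0.688461; f(t_3) = 0.001148

0.68846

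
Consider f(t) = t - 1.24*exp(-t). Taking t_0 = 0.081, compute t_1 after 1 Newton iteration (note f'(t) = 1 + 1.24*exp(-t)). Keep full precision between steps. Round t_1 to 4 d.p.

0.5767

t_0 = 0.081000: f = -1.062520, f' = 2.143520 → t_1 = 0.081000 - (-1.062520)/(2.143520) = 0.576689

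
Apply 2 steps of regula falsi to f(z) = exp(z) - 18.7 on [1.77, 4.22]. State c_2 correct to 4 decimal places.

False-position update: c = (a·f(b) − b·f(a))/(f(b) − f(a)); replace the endpoint whose sign matches f(c).
f(1.770000) = -12.829147, f(4.220000) = 49.333484
step 1: c = 2.275632, f(c) = -8.965932 < 0 → new bracket [2.275632, 4.220000]
step 2: c = 2.574658, f(c) = -5.573167 < 0 → new bracket [2.574658, 4.220000]

2.5747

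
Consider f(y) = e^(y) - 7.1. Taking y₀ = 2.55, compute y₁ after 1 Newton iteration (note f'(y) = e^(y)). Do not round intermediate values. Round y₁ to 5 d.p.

y_0 = 2.550000: f = 5.707104, f' = 12.807104 → y_1 = 2.550000 - (5.707104)/(12.807104) = 2.104380

2.10438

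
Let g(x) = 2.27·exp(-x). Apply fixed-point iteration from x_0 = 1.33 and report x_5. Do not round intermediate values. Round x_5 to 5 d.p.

x_1 = g(1.330000) = 0.600363
x_2 = g(0.600363) = 1.245350
x_3 = g(1.245350) = 0.653397
x_4 = g(0.653397) = 1.181025
x_5 = g(1.181025) = 0.696808

0.69681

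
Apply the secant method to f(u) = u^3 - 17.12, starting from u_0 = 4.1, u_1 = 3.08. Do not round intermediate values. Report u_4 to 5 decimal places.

f(u_0) = 51.801000, f(u_1) = 12.098112
u_2 = 3.080000 - (12.098112)·(3.080000 - 4.100000)/(12.098112 - (51.801000)) = 2.769190; f(u_2) = 4.115282
u_3 = 2.769190 - (4.115282)·(2.769190 - 3.080000)/(4.115282 - (12.098112)) = 2.608962; f(u_3) = 0.638367
u_4 = 2.608962 - (0.638367)·(2.608962 - 2.769190)/(0.638367 - (4.115282)) = 2.579543; f(u_4) = 0.044396

2.57954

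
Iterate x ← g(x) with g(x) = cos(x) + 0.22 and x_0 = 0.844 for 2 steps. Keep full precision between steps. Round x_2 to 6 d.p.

0.853693

x_1 = g(0.844000) = 0.884479
x_2 = g(0.884479) = 0.853693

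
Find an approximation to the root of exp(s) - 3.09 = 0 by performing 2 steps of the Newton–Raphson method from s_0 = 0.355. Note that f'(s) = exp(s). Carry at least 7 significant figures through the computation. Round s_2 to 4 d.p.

1.1963

s_0 = 0.355000: f = -1.663819, f' = 1.426181 → s_1 = 0.355000 - (-1.663819)/(1.426181) = 1.521626
s_1 = 1.521626: f = 1.489665, f' = 4.579665 → s_2 = 1.521626 - (1.489665)/(4.579665) = 1.196348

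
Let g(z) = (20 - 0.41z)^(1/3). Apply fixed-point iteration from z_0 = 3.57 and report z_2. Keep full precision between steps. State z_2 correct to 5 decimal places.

z_1 = g(3.570000) = 2.646515
z_2 = g(2.646515) = 2.664413

2.66441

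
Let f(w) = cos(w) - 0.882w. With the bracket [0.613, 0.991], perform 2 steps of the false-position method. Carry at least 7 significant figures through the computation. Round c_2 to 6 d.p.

f(0.613000) = 0.277260, f(0.991000) = -0.326208
step 1: c = 0.786670, f(c) = 0.012364 > 0 → new bracket [0.786670, 0.991000]
step 2: c = 0.794132, f(c) = 0.000480 > 0 → new bracket [0.794132, 0.991000]

0.794132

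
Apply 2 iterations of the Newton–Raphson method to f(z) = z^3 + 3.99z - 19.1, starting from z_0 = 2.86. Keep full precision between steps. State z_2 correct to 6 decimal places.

2.187783

Newton update: z ← z − f(z)/f'(z).
f'(z) = 3z^2 + 3.99
z_0 = 2.860000: f = 15.705056, f' = 28.528800 → z_1 = 2.860000 - (15.705056)/(28.528800) = 2.309502
z_1 = 2.309502: f = 2.433327, f' = 19.991394 → z_2 = 2.309502 - (2.433327)/(19.991394) = 2.187783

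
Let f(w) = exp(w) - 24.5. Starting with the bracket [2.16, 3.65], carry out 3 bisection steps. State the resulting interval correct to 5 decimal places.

[3.09125, 3.27750]

f(2.160000) = -15.828862, f(3.650000) = 13.974666 (opposite signs)
step 1: m = 2.905000, f(m) = -6.234756 < 0 → root in [2.905000, 3.650000]
step 2: m = 3.277500, f(m) = 2.009416 > 0 → root in [2.905000, 3.277500]
step 3: m = 3.091250, f(m) = -2.495434 < 0 → root in [3.091250, 3.277500]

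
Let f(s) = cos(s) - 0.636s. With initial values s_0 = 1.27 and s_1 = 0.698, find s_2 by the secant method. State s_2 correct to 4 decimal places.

0.9191

f(s_0) = -0.511439, f(s_1) = 0.322201
s_2 = 0.698000 - (0.322201)·(0.698000 - 1.270000)/(0.322201 - (-0.511439)) = 0.919077; f(s_2) = 0.022021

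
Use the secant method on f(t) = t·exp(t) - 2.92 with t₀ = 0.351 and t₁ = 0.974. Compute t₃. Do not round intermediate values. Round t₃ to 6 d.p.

1.034257

f(t_0) = -2.421409, f(t_1) = -0.340344
t_2 = 0.974000 - (-0.340344)·(0.974000 - 0.351000)/(-0.340344 - (-2.421409)) = 1.075887; f(t_2) = 0.235141
t_3 = 1.075887 - (0.235141)·(1.075887 - 0.974000)/(0.235141 - (-0.340344)) = 1.034257; f(t_3) = -0.010621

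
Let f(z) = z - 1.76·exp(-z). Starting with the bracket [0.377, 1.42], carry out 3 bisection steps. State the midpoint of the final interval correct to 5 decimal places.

0.83331

f(0.377000) = -0.830212, f(1.420000) = 0.994583 (opposite signs)
step 1: m = 0.898500, f(m) = 0.181863 > 0 → root in [0.377000, 0.898500]
step 2: m = 0.637750, f(m) = -0.292375 < 0 → root in [0.637750, 0.898500]
step 3: m = 0.768125, f(m) = -0.048307 < 0 → root in [0.768125, 0.898500]
Midpoint of [0.768125, 0.898500] = 0.833312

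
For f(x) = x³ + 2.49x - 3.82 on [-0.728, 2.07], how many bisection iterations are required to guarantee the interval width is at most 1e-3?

Initial width b − a = 2.07 − -0.728 = 2.798000.
After n steps the width is (b−a)/2^n; need (b−a)/2^n ≤ 1e-3.
So n ≥ log₂(2.798000/1e-3) = log₂(2798.0000) ≈ 11.4502.
Hence n = 12.

12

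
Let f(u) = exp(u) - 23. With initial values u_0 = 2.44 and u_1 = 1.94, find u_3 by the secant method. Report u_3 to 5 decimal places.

f(u_0) = -11.526959, f(u_1) = -16.041249
u_2 = 1.940000 - (-16.041249)·(1.940000 - 2.440000)/(-16.041249 - (-11.526959)) = 3.716719; f(u_2) = 18.129228
u_3 = 3.716719 - (18.129228)·(3.716719 - 1.940000)/(18.129228 - (-16.041249)) = 2.774077; f(u_3) = -6.976178

2.77408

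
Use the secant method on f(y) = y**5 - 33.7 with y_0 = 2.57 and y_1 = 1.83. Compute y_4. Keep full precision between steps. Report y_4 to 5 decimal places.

2.01923

f(y_0) = 78.415489, f(y_1) = -13.176310
y_2 = 1.830000 - (-13.176310)·(1.830000 - 2.570000)/(-13.176310 - (78.415489)) = 1.936456; f(y_2) = -6.470615
y_3 = 1.936456 - (-6.470615)·(1.936456 - 1.830000)/(-6.470615 - (-13.176310)) = 2.039179; f(y_3) = 1.559584
y_4 = 2.039179 - (1.559584)·(2.039179 - 1.936456)/(1.559584 - (-6.470615)) = 2.019229; f(y_4) = -0.131819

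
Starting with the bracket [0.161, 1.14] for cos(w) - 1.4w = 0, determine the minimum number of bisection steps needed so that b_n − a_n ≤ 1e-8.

27

Initial width b − a = 1.14 − 0.161 = 0.979000.
After n steps the width is (b−a)/2^n; need (b−a)/2^n ≤ 1e-8.
So n ≥ log₂(0.979000/1e-8) = log₂(97900000.0000) ≈ 26.5448.
Hence n = 27.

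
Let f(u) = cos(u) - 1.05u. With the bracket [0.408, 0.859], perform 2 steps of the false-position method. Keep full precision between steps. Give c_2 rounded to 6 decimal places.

f(0.408000) = 0.489516, f(0.859000) = -0.248755
step 1: c = 0.707039, f(c) = 0.017898 > 0 → new bracket [0.707039, 0.859000]
step 2: c = 0.717239, f(c) = 0.000523 > 0 → new bracket [0.717239, 0.859000]

0.717239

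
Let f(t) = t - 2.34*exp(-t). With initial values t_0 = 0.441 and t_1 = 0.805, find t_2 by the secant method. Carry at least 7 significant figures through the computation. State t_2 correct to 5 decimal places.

Secant update: t_(k+1) = t_k − f(t_k)·(t_k − t_(k-1))/(f(t_k) − f(t_(k-1))).
f(t_0) = -1.064539, f(t_1) = -0.241186
t_2 = 0.805000 - (-0.241186)·(0.805000 - 0.441000)/(-0.241186 - (-1.064539)) = 0.911627; f(t_2) = -0.028749

0.91163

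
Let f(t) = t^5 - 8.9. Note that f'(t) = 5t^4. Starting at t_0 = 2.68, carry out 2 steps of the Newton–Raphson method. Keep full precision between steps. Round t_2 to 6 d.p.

1.821833

t_0 = 2.680000: f = 129.352811, f' = 257.934349 → t_1 = 2.680000 - (129.352811)/(257.934349) = 2.178505
t_1 = 2.178505: f = 40.167362, f' = 112.617057 → t_2 = 2.178505 - (40.167362)/(112.617057) = 1.821833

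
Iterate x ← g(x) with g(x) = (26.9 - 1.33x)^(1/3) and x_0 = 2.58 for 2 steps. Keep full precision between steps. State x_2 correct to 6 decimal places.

2.847660

x_1 = g(2.580000) = 2.863051
x_2 = g(2.863051) = 2.847660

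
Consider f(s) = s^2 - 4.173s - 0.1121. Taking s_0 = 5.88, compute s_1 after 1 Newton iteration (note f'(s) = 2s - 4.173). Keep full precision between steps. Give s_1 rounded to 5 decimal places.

s_0 = 5.880000: f = 9.925060, f' = 7.587000 → s_1 = 5.880000 - (9.925060)/(7.587000) = 4.571833

4.57183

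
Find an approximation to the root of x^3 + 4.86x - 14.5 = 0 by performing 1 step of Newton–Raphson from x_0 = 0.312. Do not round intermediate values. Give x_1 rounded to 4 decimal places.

f'(x) = 3x^2 + 4.86
x_0 = 0.312000: f = -12.953309, f' = 5.152032 → x_1 = 0.312000 - (-12.953309)/(5.152032) = 2.826214

2.8262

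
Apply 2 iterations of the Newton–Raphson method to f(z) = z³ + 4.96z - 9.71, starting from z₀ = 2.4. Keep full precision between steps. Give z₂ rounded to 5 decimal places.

1.42939

f'(z) = 3z² + 4.96
z_0 = 2.400000: f = 16.018000, f' = 22.240000 → z_1 = 2.400000 - (16.018000)/(22.240000) = 1.679766
z_1 = 1.679766: f = 3.361293, f' = 13.424843 → z_2 = 1.679766 - (3.361293)/(13.424843) = 1.429388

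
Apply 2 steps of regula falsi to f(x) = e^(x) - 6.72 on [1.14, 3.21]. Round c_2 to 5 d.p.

1.67943

f(1.140000) = -3.593232, f(3.210000) = 18.059086
step 1: c = 1.483519, f(c) = -2.311567 < 0 → new bracket [1.483519, 3.210000]
step 2: c = 1.679432, f(c) = -1.357489 < 0 → new bracket [1.679432, 3.210000]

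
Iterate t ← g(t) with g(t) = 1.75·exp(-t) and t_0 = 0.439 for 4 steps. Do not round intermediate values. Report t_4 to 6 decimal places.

0.648113

t_1 = g(0.439000) = 1.128191
t_2 = g(1.128191) = 0.566332
t_3 = g(0.566332) = 0.993307
t_4 = g(0.993307) = 0.648113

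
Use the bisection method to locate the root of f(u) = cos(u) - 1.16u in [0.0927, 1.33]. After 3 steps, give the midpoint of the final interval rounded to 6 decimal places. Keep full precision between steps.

0.634019

f(0.092700) = 0.888174, f(1.330000) = -1.304324 (opposite signs)
step 1: m = 0.711350, f(m) = -0.067685 < 0 → root in [0.092700, 0.711350]
step 2: m = 0.402025, f(m) = 0.453922 > 0 → root in [0.402025, 0.711350]
step 3: m = 0.556688, f(m) = 0.203253 > 0 → root in [0.556688, 0.711350]
Midpoint of [0.556688, 0.711350] = 0.634019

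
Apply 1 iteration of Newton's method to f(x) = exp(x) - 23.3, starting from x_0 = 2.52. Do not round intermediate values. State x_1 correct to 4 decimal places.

3.3947

Newton update: x ← x − f(x)/f'(x).
f'(x) = exp(x)
x_0 = 2.520000: f = -10.871403, f' = 12.428597 → x_1 = 2.520000 - (-10.871403)/(12.428597) = 3.394709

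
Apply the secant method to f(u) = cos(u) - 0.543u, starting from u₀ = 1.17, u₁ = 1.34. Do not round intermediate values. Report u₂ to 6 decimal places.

1.005729

f(u_0) = -0.245158, f(u_1) = -0.498867
u_2 = 1.340000 - (-0.498867)·(1.340000 - 1.170000)/(-0.498867 - (-0.245158)) = 1.005729; f(u_2) = -0.010639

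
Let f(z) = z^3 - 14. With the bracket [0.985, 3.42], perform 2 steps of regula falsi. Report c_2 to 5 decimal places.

2.18662

False-position update: c = (a·f(b) − b·f(a))/(f(b) − f(a)); replace the endpoint whose sign matches f(c).
f(0.985000) = -13.044328, f(3.420000) = 26.001688
step 1: c = 1.798475, f(c) = -8.182815 < 0 → new bracket [1.798475, 3.420000]
step 2: c = 2.186622, f(c) = -3.545064 < 0 → new bracket [2.186622, 3.420000]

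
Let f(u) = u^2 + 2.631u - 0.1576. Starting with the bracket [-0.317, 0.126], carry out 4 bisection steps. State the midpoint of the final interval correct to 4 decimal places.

0.0568

f(-0.317000) = -0.891138, f(0.126000) = 0.189782 (opposite signs)
step 1: m = -0.095500, f(m) = -0.399740 < 0 → root in [-0.095500, 0.126000]
step 2: m = 0.015250, f(m) = -0.117245 < 0 → root in [0.015250, 0.126000]
step 3: m = 0.070625, f(m) = 0.033202 > 0 → root in [0.015250, 0.070625]
step 4: m = 0.042937, f(m) = -0.042788 < 0 → root in [0.042937, 0.070625]
Midpoint of [0.042937, 0.070625] = 0.056781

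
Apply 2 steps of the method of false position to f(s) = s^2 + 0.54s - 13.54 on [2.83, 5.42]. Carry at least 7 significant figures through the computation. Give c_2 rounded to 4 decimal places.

f(2.830000) = -4.002900, f(5.420000) = 18.763200
step 1: c = 3.285392, f(c) = -0.972084 < 0 → new bracket [3.285392, 5.420000]
step 2: c = 3.390535, f(c) = -0.213383 < 0 → new bracket [3.390535, 5.420000]

3.3905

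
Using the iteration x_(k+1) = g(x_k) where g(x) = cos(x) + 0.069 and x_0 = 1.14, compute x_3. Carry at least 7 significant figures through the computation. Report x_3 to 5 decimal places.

x_1 = g(1.140000) = 0.486595
x_2 = g(0.486595) = 0.952930
x_3 = g(0.952930) = 0.648297

0.64830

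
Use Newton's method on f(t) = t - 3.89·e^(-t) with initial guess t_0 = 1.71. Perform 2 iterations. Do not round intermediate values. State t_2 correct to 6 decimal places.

1.185733

Newton update: t ← t − f(t)/f'(t).
f'(t) = 1 + 3.89·e^(-t)
t_0 = 1.710000: f = 1.006432, f' = 1.703568 → t_1 = 1.710000 - (1.006432)/(1.703568) = 1.119221
t_1 = 1.119221: f = -0.150996, f' = 2.270217 → t_2 = 1.119221 - (-0.150996)/(2.270217) = 1.185733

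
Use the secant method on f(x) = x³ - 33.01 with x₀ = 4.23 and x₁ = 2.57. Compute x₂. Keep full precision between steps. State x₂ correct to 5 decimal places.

Secant update: x_(k+1) = x_k − f(x_k)·(x_k − x_(k-1))/(f(x_k) − f(x_(k-1))).
f(x_0) = 42.676967, f(x_1) = -16.035407
x_2 = 2.570000 - (-16.035407)·(2.570000 - 4.230000)/(-16.035407 - (42.676967)) = 3.023376; f(x_2) = -5.373920

3.02338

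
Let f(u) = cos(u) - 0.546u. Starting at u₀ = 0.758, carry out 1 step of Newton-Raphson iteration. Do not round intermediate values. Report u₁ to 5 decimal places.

f'(u) = -sin(u) - 0.546
u_0 = 0.758000: f = 0.312344, f' = -1.233470 → u_1 = 0.758000 - (0.312344)/(-1.233470) = 1.011224

1.01122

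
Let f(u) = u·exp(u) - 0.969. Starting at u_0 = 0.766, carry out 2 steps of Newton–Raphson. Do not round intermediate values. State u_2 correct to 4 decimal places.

f'(u) = (u + 1)·exp(u)
u_0 = 0.766000: f = 0.678777, f' = 3.798921 → u_1 = 0.766000 - (0.678777)/(3.798921) = 0.587324
u_1 = 0.587324: f = 0.087694, f' = 2.855861 → u_2 = 0.587324 - (0.087694)/(2.855861) = 0.556617

0.5566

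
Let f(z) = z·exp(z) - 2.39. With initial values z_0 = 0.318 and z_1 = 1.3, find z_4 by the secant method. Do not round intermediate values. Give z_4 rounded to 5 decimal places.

f(z_0) = -1.952948, f(z_1) = 2.380086
z_2 = 1.300000 - (2.380086)·(1.300000 - 0.318000)/(2.380086 - (-1.952948)) = 0.760599; f(z_2) = -0.762656
z_3 = 0.760599 - (-0.762656)·(0.760599 - 1.300000)/(-0.762656 - (2.380086)) = 0.891496; f(z_3) = -0.215840
z_4 = 0.891496 - (-0.215840)·(0.891496 - 0.760599)/(-0.215840 - (-0.762656)) = 0.943164; f(z_4) = 0.032136

0.94316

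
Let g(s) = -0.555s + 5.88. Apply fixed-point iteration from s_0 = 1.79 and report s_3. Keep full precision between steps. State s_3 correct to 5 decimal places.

s_1 = g(1.790000) = 4.886550
s_2 = g(4.886550) = 3.167965
s_3 = g(3.167965) = 4.121780

4.12178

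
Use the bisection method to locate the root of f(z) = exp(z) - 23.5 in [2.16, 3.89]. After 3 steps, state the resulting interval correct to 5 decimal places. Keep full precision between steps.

f(2.160000) = -14.828862, f(3.890000) = 25.410887 (opposite signs)
step 1: m = 3.025000, f(m) = -2.905995 < 0 → root in [3.025000, 3.890000]
step 2: m = 3.457500, f(m) = 8.237533 > 0 → root in [3.025000, 3.457500]
step 3: m = 3.241250, f(m) = 2.065659 > 0 → root in [3.025000, 3.241250]

[3.02500, 3.24125]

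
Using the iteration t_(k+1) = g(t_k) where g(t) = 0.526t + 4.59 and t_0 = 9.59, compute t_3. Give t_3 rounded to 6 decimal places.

t_1 = g(9.590000) = 9.634340
t_2 = g(9.634340) = 9.657663
t_3 = g(9.657663) = 9.669931

9.669931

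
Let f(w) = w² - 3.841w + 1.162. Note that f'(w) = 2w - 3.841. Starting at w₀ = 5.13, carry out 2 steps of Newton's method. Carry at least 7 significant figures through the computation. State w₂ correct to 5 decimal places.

3.55177

w_0 = 5.130000: f = 7.774570, f' = 6.419000 → w_1 = 5.130000 - (7.774570)/(6.419000) = 3.918819
w_1 = 3.918819: f = 1.466959, f' = 3.996638 → w_2 = 3.918819 - (1.466959)/(3.996638) = 3.551771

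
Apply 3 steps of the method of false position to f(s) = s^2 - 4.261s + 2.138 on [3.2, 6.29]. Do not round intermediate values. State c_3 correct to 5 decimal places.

3.62669

f(3.200000) = -1.257200, f(6.290000) = 14.900410
step 1: c = 3.440428, f(c) = -0.685118 < 0 → new bracket [3.440428, 6.290000]
step 2: c = 3.565692, f(c) = -0.341255 < 0 → new bracket [3.565692, 6.290000]
step 3: c = 3.626688, f(c) = -0.162452 < 0 → new bracket [3.626688, 6.290000]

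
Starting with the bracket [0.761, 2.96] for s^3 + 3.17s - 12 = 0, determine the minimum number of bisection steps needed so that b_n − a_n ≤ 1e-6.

Initial width b − a = 2.96 − 0.761 = 2.199000.
After n steps the width is (b−a)/2^n; need (b−a)/2^n ≤ 1e-6.
So n ≥ log₂(2.199000/1e-6) = log₂(2199000.0000) ≈ 21.0684.
Hence n = 22.

22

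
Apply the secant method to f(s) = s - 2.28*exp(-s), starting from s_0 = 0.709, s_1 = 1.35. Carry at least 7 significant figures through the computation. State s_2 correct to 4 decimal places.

f(s_0) = -0.413070, f(s_1) = 0.758932
s_2 = 1.350000 - (0.758932)·(1.350000 - 0.709000)/(0.758932 - (-0.413070)) = 0.934919; f(s_2) = 0.039751

0.9349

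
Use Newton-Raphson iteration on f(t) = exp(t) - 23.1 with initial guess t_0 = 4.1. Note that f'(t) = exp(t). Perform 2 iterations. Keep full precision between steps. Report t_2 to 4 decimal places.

3.1925

Newton update: t ← t − f(t)/f'(t).
t_0 = 4.100000: f = 37.240288, f' = 60.340288 → t_1 = 4.100000 - (37.240288)/(60.340288) = 3.482829
t_1 = 3.482829: f = 9.451674, f' = 32.551674 → t_2 = 3.482829 - (9.451674)/(32.551674) = 3.192470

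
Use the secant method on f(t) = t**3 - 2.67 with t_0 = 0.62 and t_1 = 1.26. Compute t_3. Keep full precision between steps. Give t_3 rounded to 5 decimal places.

f(t_0) = -2.431672, f(t_1) = -0.669624
t_2 = 1.260000 - (-0.669624)·(1.260000 - 0.620000)/(-0.669624 - (-2.431672)) = 1.503217; f(t_2) = 0.726759
t_3 = 1.503217 - (0.726759)·(1.503217 - 1.260000)/(0.726759 - (-0.669624)) = 1.376633; f(t_3) = -0.061120

1.37663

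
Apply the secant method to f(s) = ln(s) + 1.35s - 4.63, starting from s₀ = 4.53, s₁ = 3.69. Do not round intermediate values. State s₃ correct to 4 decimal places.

2.6967

f(s_0) = 2.996222, f(s_1) = 1.657126
s_2 = 3.690000 - (1.657126)·(3.690000 - 4.530000)/(1.657126 - (2.996222)) = 2.650503; f(s_2) = -0.077072
s_3 = 2.650503 - (-0.077072)·(2.650503 - 3.690000)/(-0.077072 - (1.657126)) = 2.696701; f(s_3) = 0.002575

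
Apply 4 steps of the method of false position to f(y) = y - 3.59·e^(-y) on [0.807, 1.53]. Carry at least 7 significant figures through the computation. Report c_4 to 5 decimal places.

f(0.807000) = -0.794839, f(1.530000) = 0.752637
step 1: c = 1.178359, f(c) = 0.073416 > 0 → new bracket [0.807000, 1.178359]
step 2: c = 1.146958, f(c) = 0.006769 > 0 → new bracket [0.807000, 1.146958]
step 3: c = 1.144087, f(c) = 0.000620 > 0 → new bracket [0.807000, 1.144087]
step 4: c = 1.143824, f(c) = 0.000057 > 0 → new bracket [0.807000, 1.143824]

1.14382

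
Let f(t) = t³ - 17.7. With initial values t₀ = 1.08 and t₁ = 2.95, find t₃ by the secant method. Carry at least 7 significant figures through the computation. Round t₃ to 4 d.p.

2.5717

f(t_0) = -16.440288, f(t_1) = 7.972375
t_2 = 2.950000 - (7.972375)·(2.950000 - 1.080000)/(7.972375 - (-16.440288)) = 2.339319; f(t_2) = -4.898274
t_3 = 2.339319 - (-4.898274)·(2.339319 - 2.950000)/(-4.898274 - (7.972375)) = 2.571730; f(t_3) = -0.691097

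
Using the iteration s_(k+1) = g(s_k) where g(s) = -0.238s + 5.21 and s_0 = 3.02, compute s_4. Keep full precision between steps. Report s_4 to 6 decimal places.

4.204588

s_1 = g(3.020000) = 4.491240
s_2 = g(4.491240) = 4.141085
s_3 = g(4.141085) = 4.224422
s_4 = g(4.224422) = 4.204588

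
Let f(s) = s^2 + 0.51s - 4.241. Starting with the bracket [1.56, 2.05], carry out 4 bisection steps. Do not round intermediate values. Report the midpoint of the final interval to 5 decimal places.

f(1.560000) = -1.011800, f(2.050000) = 1.007000 (opposite signs)
step 1: m = 1.805000, f(m) = -0.062425 < 0 → root in [1.805000, 2.050000]
step 2: m = 1.927500, f(m) = 0.457281 > 0 → root in [1.805000, 1.927500]
step 3: m = 1.866250, f(m) = 0.193677 > 0 → root in [1.805000, 1.866250]
step 4: m = 1.835625, f(m) = 0.064688 > 0 → root in [1.805000, 1.835625]
Midpoint of [1.805000, 1.835625] = 1.820312

1.82031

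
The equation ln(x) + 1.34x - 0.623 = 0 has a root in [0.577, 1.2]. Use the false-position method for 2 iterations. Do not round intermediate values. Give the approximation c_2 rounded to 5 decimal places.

0.71624

f(0.577000) = -0.399733, f(1.200000) = 1.167322
step 1: c = 0.735918, f(c) = 0.056494 > 0 → new bracket [0.577000, 0.735918]
step 2: c = 0.716240, f(c) = 0.003020 > 0 → new bracket [0.577000, 0.716240]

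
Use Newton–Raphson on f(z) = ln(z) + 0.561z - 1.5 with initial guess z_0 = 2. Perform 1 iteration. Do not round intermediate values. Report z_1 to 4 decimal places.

1.7030

f'(z) = 1/z + 0.561
z_0 = 2.000000: f = 0.315147, f' = 1.061000 → z_1 = 2.000000 - (0.315147)/(1.061000) = 1.702972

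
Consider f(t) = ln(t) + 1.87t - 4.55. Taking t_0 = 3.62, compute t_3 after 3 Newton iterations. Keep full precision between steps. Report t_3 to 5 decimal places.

2.04943

f'(t) = 1/t + 1.87
t_0 = 3.620000: f = 3.505874, f' = 2.146243 → t_1 = 3.620000 - (3.505874)/(2.146243) = 1.986507
t_1 = 1.986507: f = -0.148855, f' = 2.373396 → t_2 = 1.986507 - (-0.148855)/(2.373396) = 2.049225
t_2 = 2.049225: f = -0.000488, f' = 2.357989 → t_3 = 2.049225 - (-0.000488)/(2.357989) = 2.049432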